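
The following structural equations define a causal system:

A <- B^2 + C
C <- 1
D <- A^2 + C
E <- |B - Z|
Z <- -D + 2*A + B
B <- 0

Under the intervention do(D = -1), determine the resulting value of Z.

Intervening sets D = -1 and removes its equation (D <- A^2 + C).
A = B^2 + C  [with B=0, C=1]  = 1
Z = -D + 2*A + B  [with D=-1, A=1, B=0]  = 3

3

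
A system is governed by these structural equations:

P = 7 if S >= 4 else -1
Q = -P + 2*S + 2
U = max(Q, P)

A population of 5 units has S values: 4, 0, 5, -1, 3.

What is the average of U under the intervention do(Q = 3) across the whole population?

The intervention sets Q=3 in all 5 units regardless of S. Recomputing U per unit gives 7, 3, 7, 3, 3; average 4.6.

4.6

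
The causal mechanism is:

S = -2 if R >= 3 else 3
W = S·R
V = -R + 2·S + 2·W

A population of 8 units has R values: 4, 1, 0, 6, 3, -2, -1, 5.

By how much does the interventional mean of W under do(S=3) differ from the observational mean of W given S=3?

do(S=3) breaks S's dependence on R. With S=3 fixed, W across the units is 12, 3, 0, 18, 9, -6, -3, 15, mean 6.
Observing S=3 restricts to units where S's equation naturally yields 3: R ∈ {1, 0, -2, -1}. In that subpopulation W = 3, 0, -6, -3, mean -1.5.
Difference = 6 − (-1.5) = 7.5.

7.5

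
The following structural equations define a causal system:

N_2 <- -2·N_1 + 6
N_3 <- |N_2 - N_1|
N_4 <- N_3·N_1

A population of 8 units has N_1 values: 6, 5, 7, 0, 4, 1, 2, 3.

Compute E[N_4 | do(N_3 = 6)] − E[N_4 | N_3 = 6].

do(N_3=6) breaks N_3's dependence on N_1. With N_3=6 fixed, N_4 across the units is 36, 30, 42, 0, 24, 6, 12, 18, mean 21.
E[N_4|N_3=6] averages over only the 2 units with N_3=6 (N_1 = 0, 4): N_4 = 0, 24, mean 12.
Difference = 21 − 12 = 9.

9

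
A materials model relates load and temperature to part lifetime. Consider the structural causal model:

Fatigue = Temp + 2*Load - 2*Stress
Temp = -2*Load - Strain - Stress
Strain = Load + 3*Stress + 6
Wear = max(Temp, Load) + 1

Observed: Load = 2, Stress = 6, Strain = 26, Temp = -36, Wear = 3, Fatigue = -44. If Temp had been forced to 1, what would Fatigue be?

Under do(Temp=1), the mechanism Temp = -2*Load - Strain - Stress is discarded; Temp is fixed at 1.
Fatigue = Temp + 2*Load - 2*Stress  [with Temp=1, Load=2, Stress=6]  = -7

-7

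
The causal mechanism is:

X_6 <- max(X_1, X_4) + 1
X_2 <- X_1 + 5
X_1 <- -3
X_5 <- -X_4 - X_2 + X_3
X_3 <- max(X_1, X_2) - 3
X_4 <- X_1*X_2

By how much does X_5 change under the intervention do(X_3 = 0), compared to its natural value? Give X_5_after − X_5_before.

1

do(X_3=0) replaces the equation X_3 <- max(X_1, X_2) - 3 with the constant X_3 = 0.
X_2 = X_1 + 5  [with X_1=-3]  = 2
X_4 = X_1*X_2  [with X_1=-3, X_2=2]  = -6
X_5 = -X_4 - X_2 + X_3  [with X_4=-6, X_2=2, X_3=0]  = 4
Without intervention: X_2 = X_1 + 5  [with X_1=-3]  = 2; X_3 = max(X_1, X_2) - 3  [with X_1=-3, X_2=2]  = -1; X_4 = X_1*X_2  [with X_1=-3, X_2=2]  = -6; X_5 = -X_4 - X_2 + X_3  [with X_4=-6, X_2=2, X_3=-1]  = 3.
Change = 4 − 3 = 1.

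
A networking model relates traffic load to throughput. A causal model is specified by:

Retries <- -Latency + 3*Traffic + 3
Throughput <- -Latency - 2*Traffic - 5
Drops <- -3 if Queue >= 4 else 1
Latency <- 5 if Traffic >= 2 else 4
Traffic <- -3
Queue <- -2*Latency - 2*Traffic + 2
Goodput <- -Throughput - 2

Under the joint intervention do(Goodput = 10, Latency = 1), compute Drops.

-3

Under do(Goodput = 10, Latency = 1), each intervened variable's structural equation is replaced by its fixed value.
Queue = -2*Latency - 2*Traffic + 2  [with Latency=1, Traffic=-3]  = 6
Drops = -3 if Queue >= 4 else 1  [with Queue=6]  = -3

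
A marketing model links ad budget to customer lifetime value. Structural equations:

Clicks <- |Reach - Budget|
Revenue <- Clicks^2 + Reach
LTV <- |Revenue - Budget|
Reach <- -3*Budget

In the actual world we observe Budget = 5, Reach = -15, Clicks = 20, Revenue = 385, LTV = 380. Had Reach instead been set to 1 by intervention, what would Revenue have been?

Under do(Reach=1), the mechanism Reach <- -3*Budget is discarded; Reach is fixed at 1.
Clicks = |Reach - Budget|  [with Reach=1, Budget=5]  = 4
Revenue = Clicks^2 + Reach  [with Clicks=4, Reach=1]  = 17

17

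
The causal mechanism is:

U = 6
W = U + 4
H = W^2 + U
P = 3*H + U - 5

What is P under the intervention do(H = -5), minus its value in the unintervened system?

The intervention breaks the incoming arrows to H: H = W^2 + U no longer applies, and H = -5.
P = 3*H + U - 5  [with H=-5, U=6]  = -14
Without intervention: W = U + 4  [with U=6]  = 10; H = W^2 + U  [with W=10, U=6]  = 106; P = 3*H + U - 5  [with H=106, U=6]  = 319.
Change = -14 − 319 = -333.

-333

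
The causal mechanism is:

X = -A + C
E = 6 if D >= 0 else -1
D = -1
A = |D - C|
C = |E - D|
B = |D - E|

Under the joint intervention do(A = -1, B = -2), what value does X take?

1

Setting A = -1, B = -2 by intervention discards those variables' equations.
E = 6 if D >= 0 else -1  [with D=-1]  = -1
C = |E - D|  [with E=-1, D=-1]  = 0
X = -A + C  [with A=-1, C=0]  = 1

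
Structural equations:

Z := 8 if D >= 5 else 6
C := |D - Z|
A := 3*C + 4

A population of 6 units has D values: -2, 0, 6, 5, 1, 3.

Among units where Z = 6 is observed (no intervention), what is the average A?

20.5

Observing Z=6 restricts to units where Z's equation naturally yields 6: D ∈ {-2, 0, 1, 3}. In that subpopulation A = 28, 22, 19, 13, mean 20.5.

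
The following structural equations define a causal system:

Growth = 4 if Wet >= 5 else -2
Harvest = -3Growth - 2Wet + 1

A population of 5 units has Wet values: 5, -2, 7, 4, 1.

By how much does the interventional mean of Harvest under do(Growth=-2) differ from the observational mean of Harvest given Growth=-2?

-4

do(Growth=-2) breaks Growth's dependence on Wet. With Growth=-2 fixed, Harvest across the units is -3, 11, -7, -1, 5, mean 1.
E[Harvest|Growth=-2] averages over only the 3 units with Growth=-2 (Wet = -2, 4, 1): Harvest = 11, -1, 5, mean 5.
Difference = 1 − 5 = -4.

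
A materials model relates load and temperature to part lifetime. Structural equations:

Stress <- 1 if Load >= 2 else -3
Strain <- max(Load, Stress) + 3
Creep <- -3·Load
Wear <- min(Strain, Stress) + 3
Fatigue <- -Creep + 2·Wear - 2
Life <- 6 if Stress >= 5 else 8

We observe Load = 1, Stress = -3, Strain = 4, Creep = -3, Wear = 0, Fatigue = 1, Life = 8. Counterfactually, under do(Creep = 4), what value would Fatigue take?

-6

Under do(Creep=4), the mechanism Creep <- -3·Load is discarded; Creep is fixed at 4.
Stress = 1 if Load >= 2 else -3  [with Load=1]  = -3
Strain = max(Load, Stress) + 3  [with Load=1, Stress=-3]  = 4
Wear = min(Strain, Stress) + 3  [with Strain=4, Stress=-3]  = 0
Fatigue = -Creep + 2·Wear - 2  [with Creep=4, Wear=0]  = -6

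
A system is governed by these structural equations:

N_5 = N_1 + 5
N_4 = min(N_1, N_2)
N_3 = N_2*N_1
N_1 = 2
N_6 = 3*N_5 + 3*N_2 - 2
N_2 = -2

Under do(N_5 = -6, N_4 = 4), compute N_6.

-26

Setting N_5 = -6, N_4 = 4 by intervention discards those variables' equations.
N_6 = 3*N_5 + 3*N_2 - 2  [with N_5=-6, N_2=-2]  = -26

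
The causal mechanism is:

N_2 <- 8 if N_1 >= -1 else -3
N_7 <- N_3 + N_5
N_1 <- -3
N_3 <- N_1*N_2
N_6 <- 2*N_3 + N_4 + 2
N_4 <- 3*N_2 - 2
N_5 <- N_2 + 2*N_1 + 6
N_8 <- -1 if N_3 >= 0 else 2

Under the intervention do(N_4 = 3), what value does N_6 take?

23

Under do(N_4=3), the mechanism N_4 <- 3*N_2 - 2 is discarded; N_4 is fixed at 3.
N_2 = 8 if N_1 >= -1 else -3  [with N_1=-3]  = -3
N_3 = N_1*N_2  [with N_1=-3, N_2=-3]  = 9
N_6 = 2*N_3 + N_4 + 2  [with N_3=9, N_4=3]  = 23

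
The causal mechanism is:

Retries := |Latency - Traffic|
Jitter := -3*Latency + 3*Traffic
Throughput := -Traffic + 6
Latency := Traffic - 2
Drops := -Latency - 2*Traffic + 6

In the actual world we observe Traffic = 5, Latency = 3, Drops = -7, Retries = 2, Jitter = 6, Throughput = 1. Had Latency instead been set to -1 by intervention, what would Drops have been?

The intervention breaks the incoming arrows to Latency: Latency := Traffic - 2 no longer applies, and Latency = -1.
Drops = -Latency - 2*Traffic + 6  [with Latency=-1, Traffic=5]  = -3

-3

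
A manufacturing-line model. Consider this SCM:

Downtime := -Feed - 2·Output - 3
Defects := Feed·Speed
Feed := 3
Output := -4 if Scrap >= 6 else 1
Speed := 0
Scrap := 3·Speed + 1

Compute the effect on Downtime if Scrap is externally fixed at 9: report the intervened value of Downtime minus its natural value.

10

Under do(Scrap=9), the mechanism Scrap := 3·Speed + 1 is discarded; Scrap is fixed at 9.
Output = -4 if Scrap >= 6 else 1  [with Scrap=9]  = -4
Downtime = -Feed - 2·Output - 3  [with Feed=3, Output=-4]  = 2
Without intervention: Scrap = 3·Speed + 1  [with Speed=0]  = 1; Output = -4 if Scrap >= 6 else 1  [with Scrap=1]  = 1; Downtime = -Feed - 2·Output - 3  [with Feed=3, Output=1]  = -8.
Change = 2 − (-8) = 10.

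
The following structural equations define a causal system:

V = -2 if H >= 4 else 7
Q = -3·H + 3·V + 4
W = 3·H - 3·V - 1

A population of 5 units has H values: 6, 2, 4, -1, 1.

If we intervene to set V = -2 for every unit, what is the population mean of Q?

-9.2

do(V=-2) breaks V's dependence on H. With V=-2 fixed, Q across the units is -20, -8, -14, 1, -5, mean -9.2.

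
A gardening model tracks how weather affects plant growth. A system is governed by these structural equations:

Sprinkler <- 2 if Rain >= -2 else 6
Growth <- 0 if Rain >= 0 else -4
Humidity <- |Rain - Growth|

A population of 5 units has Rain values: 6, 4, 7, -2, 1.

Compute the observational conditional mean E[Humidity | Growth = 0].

Observing Growth=0 restricts to units where Growth's equation naturally yields 0: Rain ∈ {6, 4, 7, 1}. In that subpopulation Humidity = 6, 4, 7, 1, mean 4.5.

4.5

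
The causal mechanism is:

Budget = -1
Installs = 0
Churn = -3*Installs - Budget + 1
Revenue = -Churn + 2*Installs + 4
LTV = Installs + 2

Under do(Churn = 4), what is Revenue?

The intervention breaks the incoming arrows to Churn: Churn = -3*Installs - Budget + 1 no longer applies, and Churn = 4.
Revenue = -Churn + 2*Installs + 4  [with Churn=4, Installs=0]  = 0

0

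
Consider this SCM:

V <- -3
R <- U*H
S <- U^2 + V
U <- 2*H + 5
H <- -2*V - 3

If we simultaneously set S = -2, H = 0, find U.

5

Setting S = -2, H = 0 by intervention discards those variables' equations.
U = 2*H + 5  [with H=0]  = 5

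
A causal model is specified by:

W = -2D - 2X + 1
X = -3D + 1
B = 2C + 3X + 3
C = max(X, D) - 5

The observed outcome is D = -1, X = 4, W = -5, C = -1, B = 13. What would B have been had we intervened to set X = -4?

do(X=-4) replaces the equation X = -3D + 1 with the constant X = -4.
C = max(X, D) - 5  [with X=-4, D=-1]  = -6
B = 2C + 3X + 3  [with C=-6, X=-4]  = -21

-21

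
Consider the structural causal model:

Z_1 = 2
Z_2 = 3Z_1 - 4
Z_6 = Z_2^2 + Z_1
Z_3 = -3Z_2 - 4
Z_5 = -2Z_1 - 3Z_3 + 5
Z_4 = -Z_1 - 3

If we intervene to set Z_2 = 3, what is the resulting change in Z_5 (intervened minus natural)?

do(Z_2=3) replaces the equation Z_2 = 3Z_1 - 4 with the constant Z_2 = 3.
Z_3 = -3Z_2 - 4  [with Z_2=3]  = -13
Z_5 = -2Z_1 - 3Z_3 + 5  [with Z_1=2, Z_3=-13]  = 40
Without intervention: Z_2 = 3Z_1 - 4  [with Z_1=2]  = 2; Z_3 = -3Z_2 - 4  [with Z_2=2]  = -10; Z_5 = -2Z_1 - 3Z_3 + 5  [with Z_1=2, Z_3=-10]  = 31.
Change = 40 − 31 = 9.

9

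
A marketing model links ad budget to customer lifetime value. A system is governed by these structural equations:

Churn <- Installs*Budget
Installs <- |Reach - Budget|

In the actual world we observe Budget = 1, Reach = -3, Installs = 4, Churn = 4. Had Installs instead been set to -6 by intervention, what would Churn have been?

The intervention breaks the incoming arrows to Installs: Installs <- |Reach - Budget| no longer applies, and Installs = -6.
Churn = Installs*Budget  [with Installs=-6, Budget=1]  = -6

-6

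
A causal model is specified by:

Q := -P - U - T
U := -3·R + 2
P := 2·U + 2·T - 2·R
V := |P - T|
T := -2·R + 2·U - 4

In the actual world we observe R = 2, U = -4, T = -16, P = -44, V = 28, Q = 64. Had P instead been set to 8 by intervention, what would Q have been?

12

Under do(P=8), the mechanism P := 2·U + 2·T - 2·R is discarded; P is fixed at 8.
U = -3·R + 2  [with R=2]  = -4
T = -2·R + 2·U - 4  [with R=2, U=-4]  = -16
Q = -P - U - T  [with P=8, U=-4, T=-16]  = 12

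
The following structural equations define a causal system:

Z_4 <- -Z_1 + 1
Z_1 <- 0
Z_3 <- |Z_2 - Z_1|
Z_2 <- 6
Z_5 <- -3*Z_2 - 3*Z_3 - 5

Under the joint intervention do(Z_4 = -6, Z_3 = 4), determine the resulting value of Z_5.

-35

The joint intervention fixes Z_4 = -6, Z_3 = 4, removing each variable's own equation.
Z_5 = -3*Z_2 - 3*Z_3 - 5  [with Z_2=6, Z_3=4]  = -35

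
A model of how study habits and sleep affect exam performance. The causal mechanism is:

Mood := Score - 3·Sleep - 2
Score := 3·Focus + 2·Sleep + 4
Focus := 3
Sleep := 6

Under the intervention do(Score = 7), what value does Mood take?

The intervention breaks the incoming arrows to Score: Score := 3·Focus + 2·Sleep + 4 no longer applies, and Score = 7.
Mood = Score - 3·Sleep - 2  [with Score=7, Sleep=6]  = -13

-13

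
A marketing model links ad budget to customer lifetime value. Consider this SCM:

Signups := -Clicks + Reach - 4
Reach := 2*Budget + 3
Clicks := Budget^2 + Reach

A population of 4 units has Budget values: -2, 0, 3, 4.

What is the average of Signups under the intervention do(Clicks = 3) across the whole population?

-1.5

Under do(Clicks=3), Clicks's equation is replaced by Clicks=3 for every unit. Per-unit Signups: -8, -4, 2, 4. Mean = -1.5.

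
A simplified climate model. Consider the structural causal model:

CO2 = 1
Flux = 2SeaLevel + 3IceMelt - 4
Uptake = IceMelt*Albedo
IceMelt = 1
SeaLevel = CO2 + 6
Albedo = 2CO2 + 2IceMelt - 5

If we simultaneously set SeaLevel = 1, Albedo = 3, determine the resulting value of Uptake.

The joint intervention fixes SeaLevel = 1, Albedo = 3, removing each variable's own equation.
Uptake = IceMelt*Albedo  [with IceMelt=1, Albedo=3]  = 3

3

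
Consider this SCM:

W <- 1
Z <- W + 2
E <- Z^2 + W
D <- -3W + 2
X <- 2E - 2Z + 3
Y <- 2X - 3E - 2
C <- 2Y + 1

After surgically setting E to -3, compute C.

The intervention breaks the incoming arrows to E: E <- Z^2 + W no longer applies, and E = -3.
Z = W + 2  [with W=1]  = 3
X = 2E - 2Z + 3  [with E=-3, Z=3]  = -9
Y = 2X - 3E - 2  [with X=-9, E=-3]  = -11
C = 2Y + 1  [with Y=-11]  = -21

-21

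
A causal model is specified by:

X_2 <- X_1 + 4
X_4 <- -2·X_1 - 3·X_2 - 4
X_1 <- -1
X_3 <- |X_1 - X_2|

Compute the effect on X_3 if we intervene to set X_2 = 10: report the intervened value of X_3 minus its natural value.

7

The intervention breaks the incoming arrows to X_2: X_2 <- X_1 + 4 no longer applies, and X_2 = 10.
X_3 = |X_1 - X_2|  [with X_1=-1, X_2=10]  = 11
Without intervention: X_2 = X_1 + 4  [with X_1=-1]  = 3; X_3 = |X_1 - X_2|  [with X_1=-1, X_2=3]  = 4.
Change = 11 − 4 = 7.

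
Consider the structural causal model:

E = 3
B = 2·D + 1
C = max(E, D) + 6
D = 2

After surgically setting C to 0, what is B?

The intervention breaks the incoming arrows to C: C = max(E, D) + 6 no longer applies, and C = 0.
B is not downstream of the intervention, so its value is determined by the original equations.
B = 2·D + 1  [with D=2]  = 5

5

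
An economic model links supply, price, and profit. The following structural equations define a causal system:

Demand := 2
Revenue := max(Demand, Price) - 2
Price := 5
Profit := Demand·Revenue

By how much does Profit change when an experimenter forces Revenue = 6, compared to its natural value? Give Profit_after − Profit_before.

6

The intervention breaks the incoming arrows to Revenue: Revenue := max(Demand, Price) - 2 no longer applies, and Revenue = 6.
Profit = Demand·Revenue  [with Demand=2, Revenue=6]  = 12
Without intervention: Revenue = max(Demand, Price) - 2  [with Demand=2, Price=5]  = 3; Profit = Demand·Revenue  [with Demand=2, Revenue=3]  = 6.
Change = 12 − 6 = 6.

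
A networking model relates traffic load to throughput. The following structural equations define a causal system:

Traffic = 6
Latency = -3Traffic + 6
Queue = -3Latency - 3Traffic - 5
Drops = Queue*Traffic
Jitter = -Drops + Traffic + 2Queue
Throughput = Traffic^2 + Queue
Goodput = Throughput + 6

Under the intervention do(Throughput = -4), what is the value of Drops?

do(Throughput=-4) replaces the equation Throughput = Traffic^2 + Queue with the constant Throughput = -4.
No directed path runs from Throughput to Drops, so Drops keeps its natural value.
Latency = -3Traffic + 6  [with Traffic=6]  = -12
Queue = -3Latency - 3Traffic - 5  [with Latency=-12, Traffic=6]  = 13
Drops = Queue*Traffic  [with Queue=13, Traffic=6]  = 78

78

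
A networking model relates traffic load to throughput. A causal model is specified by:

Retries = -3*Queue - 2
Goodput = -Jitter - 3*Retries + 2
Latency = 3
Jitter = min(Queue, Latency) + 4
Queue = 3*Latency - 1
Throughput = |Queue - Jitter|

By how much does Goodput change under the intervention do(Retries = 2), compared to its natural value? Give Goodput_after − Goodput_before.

The intervention breaks the incoming arrows to Retries: Retries = -3*Queue - 2 no longer applies, and Retries = 2.
Queue = 3*Latency - 1  [with Latency=3]  = 8
Jitter = min(Queue, Latency) + 4  [with Queue=8, Latency=3]  = 7
Goodput = -Jitter - 3*Retries + 2  [with Jitter=7, Retries=2]  = -11
Without intervention: Queue = 3*Latency - 1  [with Latency=3]  = 8; Retries = -3*Queue - 2  [with Queue=8]  = -26; Jitter = min(Queue, Latency) + 4  [with Queue=8, Latency=3]  = 7; Goodput = -Jitter - 3*Retries + 2  [with Jitter=7, Retries=-26]  = 73.
Change = -11 − 73 = -84.

-84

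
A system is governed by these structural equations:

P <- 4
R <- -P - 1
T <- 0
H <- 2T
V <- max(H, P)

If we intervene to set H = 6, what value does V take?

do(H=6) replaces the equation H <- 2T with the constant H = 6.
V = max(H, P)  [with H=6, P=4]  = 6

6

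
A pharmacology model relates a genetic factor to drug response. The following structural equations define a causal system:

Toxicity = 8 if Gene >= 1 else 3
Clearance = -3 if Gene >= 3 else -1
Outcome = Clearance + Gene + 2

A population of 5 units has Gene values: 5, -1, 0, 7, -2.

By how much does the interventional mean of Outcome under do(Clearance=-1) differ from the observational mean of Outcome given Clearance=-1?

Every unit gets Clearance=-1 under the intervention. Outcome values become 6, 0, 1, 8, -1; E[Outcome|do(Clearance=-1)] = 2.8.
E[Outcome|Clearance=-1] averages over only the 3 units with Clearance=-1 (Gene = -1, 0, -2): Outcome = 0, 1, -1, mean 0.
Difference = 2.8 − 0 = 2.8.

2.8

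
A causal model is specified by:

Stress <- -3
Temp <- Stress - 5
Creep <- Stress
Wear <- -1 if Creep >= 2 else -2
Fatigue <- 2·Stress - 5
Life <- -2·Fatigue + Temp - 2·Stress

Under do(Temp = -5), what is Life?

Under do(Temp=-5), the mechanism Temp <- Stress - 5 is discarded; Temp is fixed at -5.
Fatigue = 2·Stress - 5  [with Stress=-3]  = -11
Life = -2·Fatigue + Temp - 2·Stress  [with Fatigue=-11, Temp=-5, Stress=-3]  = 23

23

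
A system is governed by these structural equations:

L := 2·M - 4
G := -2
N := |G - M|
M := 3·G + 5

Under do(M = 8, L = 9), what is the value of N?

10

Setting M = 8, L = 9 by intervention discards those variables' equations.
N = |G - M|  [with G=-2, M=8]  = 10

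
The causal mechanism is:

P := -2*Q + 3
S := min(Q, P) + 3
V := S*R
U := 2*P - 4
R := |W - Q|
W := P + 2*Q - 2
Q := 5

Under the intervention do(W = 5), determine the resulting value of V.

The intervention breaks the incoming arrows to W: W := P + 2*Q - 2 no longer applies, and W = 5.
P = -2*Q + 3  [with Q=5]  = -7
R = |W - Q|  [with W=5, Q=5]  = 0
S = min(Q, P) + 3  [with Q=5, P=-7]  = -4
V = S*R  [with S=-4, R=0]  = 0

0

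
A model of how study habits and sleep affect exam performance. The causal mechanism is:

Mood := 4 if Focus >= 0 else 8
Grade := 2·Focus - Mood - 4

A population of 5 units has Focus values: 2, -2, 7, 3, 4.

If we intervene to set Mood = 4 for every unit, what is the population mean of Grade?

The intervention sets Mood=4 in all 5 units regardless of Focus. Recomputing Grade per unit gives -4, -12, 6, -2, 0; average -2.4.

-2.4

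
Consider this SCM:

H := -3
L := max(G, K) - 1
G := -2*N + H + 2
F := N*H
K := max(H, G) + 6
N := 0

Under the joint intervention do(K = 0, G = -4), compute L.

The joint intervention fixes K = 0, G = -4, removing each variable's own equation.
L = max(G, K) - 1  [with G=-4, K=0]  = -1

-1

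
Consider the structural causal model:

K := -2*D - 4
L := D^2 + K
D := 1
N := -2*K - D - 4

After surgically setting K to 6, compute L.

The intervention breaks the incoming arrows to K: K := -2*D - 4 no longer applies, and K = 6.
L = D^2 + K  [with D=1, K=6]  = 7

7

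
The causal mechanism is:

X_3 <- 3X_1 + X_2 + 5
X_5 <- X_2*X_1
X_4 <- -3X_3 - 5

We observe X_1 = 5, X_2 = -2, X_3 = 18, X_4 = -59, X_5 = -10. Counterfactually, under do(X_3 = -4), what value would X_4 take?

7

The intervention breaks the incoming arrows to X_3: X_3 <- 3X_1 + X_2 + 5 no longer applies, and X_3 = -4.
X_4 = -3X_3 - 5  [with X_3=-4]  = 7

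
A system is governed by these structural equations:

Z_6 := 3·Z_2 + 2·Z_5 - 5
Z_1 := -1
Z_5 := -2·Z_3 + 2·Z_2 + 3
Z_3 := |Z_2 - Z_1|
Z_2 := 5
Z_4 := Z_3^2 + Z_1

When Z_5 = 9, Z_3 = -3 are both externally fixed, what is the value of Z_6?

28

The joint intervention fixes Z_5 = 9, Z_3 = -3, removing each variable's own equation.
Z_6 = 3·Z_2 + 2·Z_5 - 5  [with Z_2=5, Z_5=9]  = 28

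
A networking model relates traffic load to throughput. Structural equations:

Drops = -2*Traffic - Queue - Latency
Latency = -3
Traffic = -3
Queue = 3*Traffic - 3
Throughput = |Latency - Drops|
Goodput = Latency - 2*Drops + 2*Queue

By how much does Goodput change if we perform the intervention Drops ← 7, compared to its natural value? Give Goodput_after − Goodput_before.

Under do(Drops=7), the mechanism Drops = -2*Traffic - Queue - Latency is discarded; Drops is fixed at 7.
Queue = 3*Traffic - 3  [with Traffic=-3]  = -12
Goodput = Latency - 2*Drops + 2*Queue  [with Latency=-3, Drops=7, Queue=-12]  = -41
Without intervention: Queue = 3*Traffic - 3  [with Traffic=-3]  = -12; Drops = -2*Traffic - Queue - Latency  [with Traffic=-3, Queue=-12, Latency=-3]  = 21; Goodput = Latency - 2*Drops + 2*Queue  [with Latency=-3, Drops=21, Queue=-12]  = -69.
Change = -41 − (-69) = 28.

28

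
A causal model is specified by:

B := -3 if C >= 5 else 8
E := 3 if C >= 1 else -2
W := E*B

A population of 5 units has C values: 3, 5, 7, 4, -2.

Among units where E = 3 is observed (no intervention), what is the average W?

Conditioning on E=3 selects the 4 unit(s) with C ∈ {3, 5, 7, 4}. Their W values: 24, -9, -9, 24. Mean = 7.5.

7.5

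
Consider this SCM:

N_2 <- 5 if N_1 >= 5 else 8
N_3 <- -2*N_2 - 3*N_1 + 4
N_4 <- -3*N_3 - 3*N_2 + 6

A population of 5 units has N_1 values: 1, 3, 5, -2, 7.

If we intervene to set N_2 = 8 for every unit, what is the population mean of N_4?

do(N_2=8) breaks N_2's dependence on N_1. With N_2=8 fixed, N_4 across the units is 27, 45, 63, 0, 81, mean 43.2.

43.2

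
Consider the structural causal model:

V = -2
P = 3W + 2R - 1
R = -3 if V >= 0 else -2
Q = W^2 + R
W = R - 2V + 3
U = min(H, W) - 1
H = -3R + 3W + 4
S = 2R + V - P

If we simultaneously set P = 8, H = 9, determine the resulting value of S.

-14

Setting P = 8, H = 9 by intervention discards those variables' equations.
R = -3 if V >= 0 else -2  [with V=-2]  = -2
S = 2R + V - P  [with R=-2, V=-2, P=8]  = -14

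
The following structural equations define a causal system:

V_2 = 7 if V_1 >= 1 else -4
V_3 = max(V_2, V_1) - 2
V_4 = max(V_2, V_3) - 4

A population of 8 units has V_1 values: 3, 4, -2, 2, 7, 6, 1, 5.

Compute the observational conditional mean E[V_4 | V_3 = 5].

3

E[V_4|V_3=5] averages over only the 7 units with V_3=5 (V_1 = 3, 4, 2, 7, 6, 1, 5): V_4 = 3, 3, 3, 3, 3, 3, 3, mean 3.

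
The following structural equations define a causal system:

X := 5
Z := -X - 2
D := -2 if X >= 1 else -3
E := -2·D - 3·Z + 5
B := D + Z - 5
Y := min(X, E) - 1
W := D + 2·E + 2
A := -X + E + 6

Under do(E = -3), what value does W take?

-6

The intervention breaks the incoming arrows to E: E := -2·D - 3·Z + 5 no longer applies, and E = -3.
D = -2 if X >= 1 else -3  [with X=5]  = -2
W = D + 2·E + 2  [with D=-2, E=-3]  = -6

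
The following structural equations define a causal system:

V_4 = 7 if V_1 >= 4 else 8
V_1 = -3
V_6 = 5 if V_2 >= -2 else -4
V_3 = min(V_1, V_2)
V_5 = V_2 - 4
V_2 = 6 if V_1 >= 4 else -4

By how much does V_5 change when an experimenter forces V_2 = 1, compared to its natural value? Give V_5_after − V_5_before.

5

do(V_2=1) replaces the equation V_2 = 6 if V_1 >= 4 else -4 with the constant V_2 = 1.
V_5 = V_2 - 4  [with V_2=1]  = -3
Without intervention: V_2 = 6 if V_1 >= 4 else -4  [with V_1=-3]  = -4; V_5 = V_2 - 4  [with V_2=-4]  = -8.
Change = -3 − (-8) = 5.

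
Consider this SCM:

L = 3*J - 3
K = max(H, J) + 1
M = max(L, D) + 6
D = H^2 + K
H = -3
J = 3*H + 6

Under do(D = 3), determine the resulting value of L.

do(D=3) replaces the equation D = H^2 + K with the constant D = 3.
L is not downstream of the intervention, so its value is determined by the original equations.
J = 3*H + 6  [with H=-3]  = -3
L = 3*J - 3  [with J=-3]  = -12

-12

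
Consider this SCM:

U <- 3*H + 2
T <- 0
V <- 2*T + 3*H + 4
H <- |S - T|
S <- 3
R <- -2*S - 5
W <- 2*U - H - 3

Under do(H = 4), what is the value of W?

The intervention breaks the incoming arrows to H: H <- |S - T| no longer applies, and H = 4.
U = 3*H + 2  [with H=4]  = 14
W = 2*U - H - 3  [with U=14, H=4]  = 21

21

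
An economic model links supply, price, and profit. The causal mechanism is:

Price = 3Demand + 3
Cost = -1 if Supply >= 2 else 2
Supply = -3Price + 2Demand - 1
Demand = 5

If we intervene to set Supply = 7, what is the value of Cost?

The intervention breaks the incoming arrows to Supply: Supply = -3Price + 2Demand - 1 no longer applies, and Supply = 7.
Cost = -1 if Supply >= 2 else 2  [with Supply=7]  = -1

-1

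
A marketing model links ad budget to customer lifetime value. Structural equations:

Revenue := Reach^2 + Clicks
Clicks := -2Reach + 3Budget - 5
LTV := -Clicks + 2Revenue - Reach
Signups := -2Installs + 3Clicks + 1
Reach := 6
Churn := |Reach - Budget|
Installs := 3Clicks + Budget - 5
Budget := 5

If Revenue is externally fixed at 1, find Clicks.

-2

Intervening sets Revenue = 1 and removes its equation (Revenue := Reach^2 + Clicks).
Clicks is not downstream of the intervention, so its value is determined by the original equations.
Clicks = -2Reach + 3Budget - 5  [with Reach=6, Budget=5]  = -2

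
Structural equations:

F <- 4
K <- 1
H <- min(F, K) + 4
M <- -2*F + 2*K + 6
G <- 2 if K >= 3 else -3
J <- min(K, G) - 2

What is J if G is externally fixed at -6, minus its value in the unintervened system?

Under do(G=-6), the mechanism G <- 2 if K >= 3 else -3 is discarded; G is fixed at -6.
J = min(K, G) - 2  [with K=1, G=-6]  = -8
Without intervention: G = 2 if K >= 3 else -3  [with K=1]  = -3; J = min(K, G) - 2  [with K=1, G=-3]  = -5.
Change = -8 − (-5) = -3.

-3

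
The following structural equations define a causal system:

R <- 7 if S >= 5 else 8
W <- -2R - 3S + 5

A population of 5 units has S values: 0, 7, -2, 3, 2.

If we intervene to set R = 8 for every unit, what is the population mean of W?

-17

Every unit gets R=8 under the intervention. W values become -11, -32, -5, -20, -17; E[W|do(R=8)] = -17.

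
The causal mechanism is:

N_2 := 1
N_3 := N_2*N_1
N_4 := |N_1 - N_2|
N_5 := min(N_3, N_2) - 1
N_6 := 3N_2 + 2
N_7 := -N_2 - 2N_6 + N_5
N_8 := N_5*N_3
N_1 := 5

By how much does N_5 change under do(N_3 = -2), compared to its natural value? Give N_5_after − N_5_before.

-3

do(N_3=-2) replaces the equation N_3 := N_2*N_1 with the constant N_3 = -2.
N_5 = min(N_3, N_2) - 1  [with N_3=-2, N_2=1]  = -3
Without intervention: N_3 = N_2*N_1  [with N_2=1, N_1=5]  = 5; N_5 = min(N_3, N_2) - 1  [with N_3=5, N_2=1]  = 0.
Change = -3 − 0 = -3.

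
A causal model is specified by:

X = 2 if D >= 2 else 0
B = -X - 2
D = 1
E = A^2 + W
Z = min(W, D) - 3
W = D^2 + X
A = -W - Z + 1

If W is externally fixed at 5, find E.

9

The intervention breaks the incoming arrows to W: W = D^2 + X no longer applies, and W = 5.
Z = min(W, D) - 3  [with W=5, D=1]  = -2
A = -W - Z + 1  [with W=5, Z=-2]  = -2
E = A^2 + W  [with A=-2, W=5]  = 9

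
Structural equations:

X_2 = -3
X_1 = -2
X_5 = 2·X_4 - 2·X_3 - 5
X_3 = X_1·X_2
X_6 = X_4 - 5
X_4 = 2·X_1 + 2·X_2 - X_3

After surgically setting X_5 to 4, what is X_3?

6

do(X_5=4) replaces the equation X_5 = 2·X_4 - 2·X_3 - 5 with the constant X_5 = 4.
X_3 is not downstream of the intervention, so its value is determined by the original equations.
X_3 = X_1·X_2  [with X_1=-2, X_2=-3]  = 6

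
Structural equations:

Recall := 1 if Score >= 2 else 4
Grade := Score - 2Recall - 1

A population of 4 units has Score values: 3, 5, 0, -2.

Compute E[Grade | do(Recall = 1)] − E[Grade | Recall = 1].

Under do(Recall=1), Recall's equation is replaced by Recall=1 for every unit. Per-unit Grade: 0, 2, -3, -5. Mean = -1.5.
Observing Recall=1 restricts to units where Recall's equation naturally yields 1: Score ∈ {3, 5}. In that subpopulation Grade = 0, 2, mean 1.
Difference = -1.5 − 1 = -2.5.

-2.5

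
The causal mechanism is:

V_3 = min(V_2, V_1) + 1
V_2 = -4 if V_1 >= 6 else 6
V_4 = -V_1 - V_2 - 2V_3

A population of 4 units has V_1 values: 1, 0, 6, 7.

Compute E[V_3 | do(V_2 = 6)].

Under do(V_2=6), V_2's equation is replaced by V_2=6 for every unit. Per-unit V_3: 2, 1, 7, 7. Mean = 4.25.

4.25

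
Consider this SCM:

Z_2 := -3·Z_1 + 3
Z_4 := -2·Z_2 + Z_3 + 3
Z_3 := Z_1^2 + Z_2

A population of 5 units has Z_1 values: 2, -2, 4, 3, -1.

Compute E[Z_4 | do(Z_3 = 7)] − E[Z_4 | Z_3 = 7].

Every unit gets Z_3=7 under the intervention. Z_4 values become 16, -8, 28, 22, -2; E[Z_4|do(Z_3=7)] = 11.2.
Observing Z_3=7 restricts to units where Z_3's equation naturally yields 7: Z_1 ∈ {4, -1}. In that subpopulation Z_4 = 28, -2, mean 13.
Difference = 11.2 − 13 = -1.8.

-1.8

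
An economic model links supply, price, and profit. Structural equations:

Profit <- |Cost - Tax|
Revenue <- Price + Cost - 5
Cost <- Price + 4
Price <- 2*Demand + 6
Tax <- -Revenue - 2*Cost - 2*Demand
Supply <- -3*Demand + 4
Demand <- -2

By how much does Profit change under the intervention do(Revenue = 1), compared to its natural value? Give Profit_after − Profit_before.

-2

Under do(Revenue=1), the mechanism Revenue <- Price + Cost - 5 is discarded; Revenue is fixed at 1.
Price = 2*Demand + 6  [with Demand=-2]  = 2
Cost = Price + 4  [with Price=2]  = 6
Tax = -Revenue - 2*Cost - 2*Demand  [with Revenue=1, Cost=6, Demand=-2]  = -9
Profit = |Cost - Tax|  [with Cost=6, Tax=-9]  = 15
Without intervention: Price = 2*Demand + 6  [with Demand=-2]  = 2; Cost = Price + 4  [with Price=2]  = 6; Revenue = Price + Cost - 5  [with Price=2, Cost=6]  = 3; Tax = -Revenue - 2*Cost - 2*Demand  [with Revenue=3, Cost=6, Demand=-2]  = -11; Profit = |Cost - Tax|  [with Cost=6, Tax=-11]  = 17.
Change = 15 − 17 = -2.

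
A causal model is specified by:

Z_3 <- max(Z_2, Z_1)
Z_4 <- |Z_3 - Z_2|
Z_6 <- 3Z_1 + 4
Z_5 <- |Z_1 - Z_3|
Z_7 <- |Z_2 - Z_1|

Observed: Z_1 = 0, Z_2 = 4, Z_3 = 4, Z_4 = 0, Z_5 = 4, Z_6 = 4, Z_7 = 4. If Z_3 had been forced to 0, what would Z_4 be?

4

The intervention breaks the incoming arrows to Z_3: Z_3 <- max(Z_2, Z_1) no longer applies, and Z_3 = 0.
Z_4 = |Z_3 - Z_2|  [with Z_3=0, Z_2=4]  = 4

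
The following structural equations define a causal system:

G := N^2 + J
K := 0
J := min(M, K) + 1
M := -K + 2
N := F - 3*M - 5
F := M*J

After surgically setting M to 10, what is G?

626

Under do(M=10), the mechanism M := -K + 2 is discarded; M is fixed at 10.
J = min(M, K) + 1  [with M=10, K=0]  = 1
F = M*J  [with M=10, J=1]  = 10
N = F - 3*M - 5  [with F=10, M=10]  = -25
G = N^2 + J  [with N=-25, J=1]  = 626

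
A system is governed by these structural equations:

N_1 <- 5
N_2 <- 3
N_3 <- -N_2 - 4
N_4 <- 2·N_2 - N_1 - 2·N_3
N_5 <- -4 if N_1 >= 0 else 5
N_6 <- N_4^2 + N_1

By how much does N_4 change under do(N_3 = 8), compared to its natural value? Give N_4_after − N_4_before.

-30

The intervention breaks the incoming arrows to N_3: N_3 <- -N_2 - 4 no longer applies, and N_3 = 8.
N_4 = 2·N_2 - N_1 - 2·N_3  [with N_2=3, N_1=5, N_3=8]  = -15
Without intervention: N_3 = -N_2 - 4  [with N_2=3]  = -7; N_4 = 2·N_2 - N_1 - 2·N_3  [with N_2=3, N_1=5, N_3=-7]  = 15.
Change = -15 − 15 = -30.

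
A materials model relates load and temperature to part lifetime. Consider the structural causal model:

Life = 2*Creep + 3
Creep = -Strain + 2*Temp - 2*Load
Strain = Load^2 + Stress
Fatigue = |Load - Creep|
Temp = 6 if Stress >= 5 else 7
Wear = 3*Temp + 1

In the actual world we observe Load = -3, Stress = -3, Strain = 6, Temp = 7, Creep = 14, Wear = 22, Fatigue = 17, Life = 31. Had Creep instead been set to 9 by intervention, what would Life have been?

21

do(Creep=9) replaces the equation Creep = -Strain + 2*Temp - 2*Load with the constant Creep = 9.
Life = 2*Creep + 3  [with Creep=9]  = 21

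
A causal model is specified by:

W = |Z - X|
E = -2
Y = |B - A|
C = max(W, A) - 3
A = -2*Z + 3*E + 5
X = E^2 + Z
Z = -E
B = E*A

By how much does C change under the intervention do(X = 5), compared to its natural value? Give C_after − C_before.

The intervention breaks the incoming arrows to X: X = E^2 + Z no longer applies, and X = 5.
Z = -E  [with E=-2]  = 2
A = -2*Z + 3*E + 5  [with Z=2, E=-2]  = -5
W = |Z - X|  [with Z=2, X=5]  = 3
C = max(W, A) - 3  [with W=3, A=-5]  = 0
Without intervention: Z = -E  [with E=-2]  = 2; A = -2*Z + 3*E + 5  [with Z=2, E=-2]  = -5; X = E^2 + Z  [with E=-2, Z=2]  = 6; W = |Z - X|  [with Z=2, X=6]  = 4; C = max(W, A) - 3  [with W=4, A=-5]  = 1.
Change = 0 − 1 = -1.

-1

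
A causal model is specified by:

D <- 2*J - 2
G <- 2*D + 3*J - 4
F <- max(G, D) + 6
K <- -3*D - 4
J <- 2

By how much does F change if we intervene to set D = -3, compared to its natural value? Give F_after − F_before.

-9

do(D=-3) replaces the equation D <- 2*J - 2 with the constant D = -3.
G = 2*D + 3*J - 4  [with D=-3, J=2]  = -4
F = max(G, D) + 6  [with G=-4, D=-3]  = 3
Without intervention: D = 2*J - 2  [with J=2]  = 2; G = 2*D + 3*J - 4  [with D=2, J=2]  = 6; F = max(G, D) + 6  [with G=6, D=2]  = 12.
Change = 3 − 12 = -9.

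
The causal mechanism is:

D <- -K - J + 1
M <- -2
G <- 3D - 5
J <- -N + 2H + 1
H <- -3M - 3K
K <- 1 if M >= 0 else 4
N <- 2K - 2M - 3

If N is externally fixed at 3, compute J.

Intervening sets N = 3 and removes its equation (N <- 2K - 2M - 3).
K = 1 if M >= 0 else 4  [with M=-2]  = 4
H = -3M - 3K  [with M=-2, K=4]  = -6
J = -N + 2H + 1  [with N=3, H=-6]  = -14

-14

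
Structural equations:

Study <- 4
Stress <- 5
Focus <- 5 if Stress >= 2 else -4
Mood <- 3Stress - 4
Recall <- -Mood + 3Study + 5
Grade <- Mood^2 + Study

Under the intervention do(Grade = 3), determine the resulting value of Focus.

do(Grade=3) replaces the equation Grade <- Mood^2 + Study with the constant Grade = 3.
Focus is not downstream of the intervention, so its value is determined by the original equations.
Focus = 5 if Stress >= 2 else -4  [with Stress=5]  = 5

5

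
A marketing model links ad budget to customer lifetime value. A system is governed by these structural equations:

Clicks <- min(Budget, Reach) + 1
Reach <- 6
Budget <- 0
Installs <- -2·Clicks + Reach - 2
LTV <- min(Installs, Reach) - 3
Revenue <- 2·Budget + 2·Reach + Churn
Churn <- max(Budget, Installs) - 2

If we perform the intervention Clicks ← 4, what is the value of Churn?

do(Clicks=4) replaces the equation Clicks <- min(Budget, Reach) + 1 with the constant Clicks = 4.
Installs = -2·Clicks + Reach - 2  [with Clicks=4, Reach=6]  = -4
Churn = max(Budget, Installs) - 2  [with Budget=0, Installs=-4]  = -2

-2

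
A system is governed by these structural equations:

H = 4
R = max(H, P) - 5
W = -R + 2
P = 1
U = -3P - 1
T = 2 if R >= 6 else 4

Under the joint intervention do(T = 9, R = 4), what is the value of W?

Under do(T = 9, R = 4), each intervened variable's structural equation is replaced by its fixed value.
W = -R + 2  [with R=4]  = -2

-2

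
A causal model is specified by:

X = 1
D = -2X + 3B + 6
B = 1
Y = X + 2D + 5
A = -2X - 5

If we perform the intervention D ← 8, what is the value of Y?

The intervention breaks the incoming arrows to D: D = -2X + 3B + 6 no longer applies, and D = 8.
Y = X + 2D + 5  [with X=1, D=8]  = 22

22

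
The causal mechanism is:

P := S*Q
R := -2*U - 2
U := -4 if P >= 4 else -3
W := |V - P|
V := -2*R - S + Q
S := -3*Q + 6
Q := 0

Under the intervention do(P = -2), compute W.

The intervention breaks the incoming arrows to P: P := S*Q no longer applies, and P = -2.
S = -3*Q + 6  [with Q=0]  = 6
U = -4 if P >= 4 else -3  [with P=-2]  = -3
R = -2*U - 2  [with U=-3]  = 4
V = -2*R - S + Q  [with R=4, S=6, Q=0]  = -14
W = |V - P|  [with V=-14, P=-2]  = 12

12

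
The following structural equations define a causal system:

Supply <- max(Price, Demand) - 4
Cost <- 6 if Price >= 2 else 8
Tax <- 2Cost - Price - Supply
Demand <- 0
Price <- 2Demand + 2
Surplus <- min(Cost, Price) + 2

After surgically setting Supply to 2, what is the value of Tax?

do(Supply=2) replaces the equation Supply <- max(Price, Demand) - 4 with the constant Supply = 2.
Price = 2Demand + 2  [with Demand=0]  = 2
Cost = 6 if Price >= 2 else 8  [with Price=2]  = 6
Tax = 2Cost - Price - Supply  [with Cost=6, Price=2, Supply=2]  = 8

8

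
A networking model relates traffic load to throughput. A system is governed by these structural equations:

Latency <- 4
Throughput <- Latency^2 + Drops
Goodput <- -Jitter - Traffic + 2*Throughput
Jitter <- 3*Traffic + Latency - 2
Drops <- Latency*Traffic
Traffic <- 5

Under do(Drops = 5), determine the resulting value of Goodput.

The intervention breaks the incoming arrows to Drops: Drops <- Latency*Traffic no longer applies, and Drops = 5.
Jitter = 3*Traffic + Latency - 2  [with Traffic=5, Latency=4]  = 17
Throughput = Latency^2 + Drops  [with Latency=4, Drops=5]  = 21
Goodput = -Jitter - Traffic + 2*Throughput  [with Jitter=17, Traffic=5, Throughput=21]  = 20

20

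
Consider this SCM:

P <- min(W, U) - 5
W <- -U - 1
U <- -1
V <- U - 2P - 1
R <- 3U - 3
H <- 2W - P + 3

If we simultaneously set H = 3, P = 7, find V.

The joint intervention fixes H = 3, P = 7, removing each variable's own equation.
V = U - 2P - 1  [with U=-1, P=7]  = -16

-16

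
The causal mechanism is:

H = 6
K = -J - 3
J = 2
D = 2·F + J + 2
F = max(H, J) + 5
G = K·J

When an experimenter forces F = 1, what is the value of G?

The intervention breaks the incoming arrows to F: F = max(H, J) + 5 no longer applies, and F = 1.
No directed path runs from F to G, so G keeps its natural value.
K = -J - 3  [with J=2]  = -5
G = K·J  [with K=-5, J=2]  = -10

-10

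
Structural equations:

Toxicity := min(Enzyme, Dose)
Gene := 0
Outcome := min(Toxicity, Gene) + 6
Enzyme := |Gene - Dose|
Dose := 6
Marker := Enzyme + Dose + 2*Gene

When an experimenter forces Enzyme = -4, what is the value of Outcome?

The intervention breaks the incoming arrows to Enzyme: Enzyme := |Gene - Dose| no longer applies, and Enzyme = -4.
Toxicity = min(Enzyme, Dose)  [with Enzyme=-4, Dose=6]  = -4
Outcome = min(Toxicity, Gene) + 6  [with Toxicity=-4, Gene=0]  = 2

2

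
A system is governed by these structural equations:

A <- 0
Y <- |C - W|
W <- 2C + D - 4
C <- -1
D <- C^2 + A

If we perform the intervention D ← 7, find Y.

do(D=7) replaces the equation D <- C^2 + A with the constant D = 7.
W = 2C + D - 4  [with C=-1, D=7]  = 1
Y = |C - W|  [with C=-1, W=1]  = 2

2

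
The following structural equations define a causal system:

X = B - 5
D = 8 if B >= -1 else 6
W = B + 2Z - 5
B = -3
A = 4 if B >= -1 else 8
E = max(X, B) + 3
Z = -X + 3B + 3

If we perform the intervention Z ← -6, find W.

-20

The intervention breaks the incoming arrows to Z: Z = -X + 3B + 3 no longer applies, and Z = -6.
W = B + 2Z - 5  [with B=-3, Z=-6]  = -20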